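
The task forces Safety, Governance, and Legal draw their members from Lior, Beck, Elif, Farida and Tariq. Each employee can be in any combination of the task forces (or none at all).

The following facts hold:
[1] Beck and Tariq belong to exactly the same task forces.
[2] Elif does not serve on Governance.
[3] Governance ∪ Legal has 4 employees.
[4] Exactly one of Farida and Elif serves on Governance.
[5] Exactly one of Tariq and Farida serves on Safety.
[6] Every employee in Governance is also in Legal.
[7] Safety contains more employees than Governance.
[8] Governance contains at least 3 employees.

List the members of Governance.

Governance = {Beck, Farida, Tariq}

From (2): Elif ∉ Governance.
(4) (exactly one): Farida ∈ Governance.
(6) with Farida ∈ Governance: Farida ∈ Legal.
Suppose Lior ∈ Governance: no assignment then satisfies all the clues, so Lior ∉ Governance.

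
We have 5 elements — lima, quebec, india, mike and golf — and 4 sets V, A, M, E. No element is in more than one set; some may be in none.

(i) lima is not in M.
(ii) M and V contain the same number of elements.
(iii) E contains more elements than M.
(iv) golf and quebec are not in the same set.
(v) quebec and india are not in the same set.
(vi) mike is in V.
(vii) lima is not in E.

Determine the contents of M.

M = {quebec}

From (i): lima ∉ M.
From (vi): mike ∈ V.
From (vii): lima ∉ E.
Suppose quebec ∉ M: no assignment then satisfies all the clues, so quebec ∈ M.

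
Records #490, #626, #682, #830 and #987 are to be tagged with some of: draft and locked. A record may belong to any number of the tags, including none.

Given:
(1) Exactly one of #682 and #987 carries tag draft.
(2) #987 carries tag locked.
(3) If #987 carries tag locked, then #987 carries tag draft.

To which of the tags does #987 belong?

From (2): #987 ∈ locked.
(3): #987 ∈ draft.
(1) (exactly one): #682 ∉ draft.

#987: draft, locked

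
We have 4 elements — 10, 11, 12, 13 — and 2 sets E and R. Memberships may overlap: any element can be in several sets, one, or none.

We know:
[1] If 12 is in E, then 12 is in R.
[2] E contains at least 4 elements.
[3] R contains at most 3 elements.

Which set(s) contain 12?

12: E, R

(2): only 4 candidates remain for E, so all are in.
(1): 12 ∈ R.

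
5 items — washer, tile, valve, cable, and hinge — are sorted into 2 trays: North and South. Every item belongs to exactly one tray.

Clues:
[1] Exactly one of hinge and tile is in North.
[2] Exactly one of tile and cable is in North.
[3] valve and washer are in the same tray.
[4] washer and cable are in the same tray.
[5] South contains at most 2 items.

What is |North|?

4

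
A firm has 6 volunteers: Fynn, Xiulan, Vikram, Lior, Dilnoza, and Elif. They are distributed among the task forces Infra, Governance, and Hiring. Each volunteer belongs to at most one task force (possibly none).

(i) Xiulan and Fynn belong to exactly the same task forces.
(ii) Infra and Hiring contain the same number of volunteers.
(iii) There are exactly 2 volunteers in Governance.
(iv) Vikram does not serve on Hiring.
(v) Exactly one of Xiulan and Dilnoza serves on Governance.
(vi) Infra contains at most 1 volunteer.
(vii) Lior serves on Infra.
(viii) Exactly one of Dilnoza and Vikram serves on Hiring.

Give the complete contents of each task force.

From (iv): Vikram ∉ Hiring.
From (vii): Lior ∈ Infra.
(vi): Infra already has 1, so the rest are out.
(viii) (exactly one): Dilnoza ∈ Hiring.
(v) (exactly one): Xiulan ∈ Governance.
(i): Fynn matches Xiulan: Fynn ∈ Governance.
(iii): Governance already has 2, so the rest are out.
Suppose Elif ∈ Hiring: no assignment then satisfies all the clues, so Elif ∉ Hiring.

Infra = {Lior}; Governance = {Fynn, Xiulan}; Hiring = {Dilnoza}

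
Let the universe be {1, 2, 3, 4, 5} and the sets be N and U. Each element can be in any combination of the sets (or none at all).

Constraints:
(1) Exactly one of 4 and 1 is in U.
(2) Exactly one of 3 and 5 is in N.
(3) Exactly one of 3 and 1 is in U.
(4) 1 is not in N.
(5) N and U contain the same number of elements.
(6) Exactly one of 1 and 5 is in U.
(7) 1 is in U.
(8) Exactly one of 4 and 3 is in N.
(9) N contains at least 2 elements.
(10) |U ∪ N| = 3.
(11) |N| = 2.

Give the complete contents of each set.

N = {2, 3}; U = {1, 2}

From (4): 1 ∉ N.
From (7): 1 ∈ U.
(1) (exactly one): 4 ∉ U.
(3) (exactly one): 3 ∉ U.
(6) (exactly one): 5 ∉ U.
Suppose 2 ∉ N: no assignment then satisfies all the clues, so 2 ∈ N.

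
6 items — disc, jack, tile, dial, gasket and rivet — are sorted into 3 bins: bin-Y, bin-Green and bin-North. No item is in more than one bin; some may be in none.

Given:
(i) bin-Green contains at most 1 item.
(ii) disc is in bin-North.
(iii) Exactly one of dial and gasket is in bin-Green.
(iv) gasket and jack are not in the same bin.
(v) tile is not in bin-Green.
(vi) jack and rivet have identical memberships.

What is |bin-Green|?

From (ii): disc ∈ bin-North.
From (v): tile ∉ bin-Green.
Suppose jack ∈ bin-Green: no assignment then satisfies all the clues, so jack ∉ bin-Green.

1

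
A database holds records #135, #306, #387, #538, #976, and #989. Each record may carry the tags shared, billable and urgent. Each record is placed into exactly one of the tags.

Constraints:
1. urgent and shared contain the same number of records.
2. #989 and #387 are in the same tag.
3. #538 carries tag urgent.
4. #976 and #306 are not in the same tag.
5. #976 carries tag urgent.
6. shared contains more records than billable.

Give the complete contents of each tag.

shared = {#306, #387, #989}; billable = {}; urgent = {#135, #538, #976}

From (3): #538 ∈ urgent.
From (5): #976 ∈ urgent.
(4): #306 ∉ urgent.
Suppose #135 ∈ shared: no assignment then satisfies all the clues, so #135 ∉ shared.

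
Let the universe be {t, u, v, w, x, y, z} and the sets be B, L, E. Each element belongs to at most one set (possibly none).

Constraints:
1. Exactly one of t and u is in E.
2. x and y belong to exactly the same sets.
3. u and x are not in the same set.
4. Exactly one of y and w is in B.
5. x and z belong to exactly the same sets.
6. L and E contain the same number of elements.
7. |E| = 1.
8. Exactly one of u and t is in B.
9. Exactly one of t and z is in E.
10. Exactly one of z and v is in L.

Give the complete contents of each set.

B = {u, w}; L = {v}; E = {t}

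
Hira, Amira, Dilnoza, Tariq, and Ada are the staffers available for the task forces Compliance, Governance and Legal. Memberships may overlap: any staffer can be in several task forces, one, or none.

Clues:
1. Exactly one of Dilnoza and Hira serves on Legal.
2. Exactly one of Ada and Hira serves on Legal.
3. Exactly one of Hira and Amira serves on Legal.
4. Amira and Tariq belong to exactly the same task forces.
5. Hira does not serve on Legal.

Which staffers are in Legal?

From (5): Hira ∉ Legal.
(1) (exactly one): Dilnoza ∈ Legal.
(2) (exactly one): Ada ∈ Legal.
(3) (exactly one): Amira ∈ Legal.
(4): Tariq matches Amira: Tariq ∈ Legal.

Legal = {Ada, Amira, Dilnoza, Tariq}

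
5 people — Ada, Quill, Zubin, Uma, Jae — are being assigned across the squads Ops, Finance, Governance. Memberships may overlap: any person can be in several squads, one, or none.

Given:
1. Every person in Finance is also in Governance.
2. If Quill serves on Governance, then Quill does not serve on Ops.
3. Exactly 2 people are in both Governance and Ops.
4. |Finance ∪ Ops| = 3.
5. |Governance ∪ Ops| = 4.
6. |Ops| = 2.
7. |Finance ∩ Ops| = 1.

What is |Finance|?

2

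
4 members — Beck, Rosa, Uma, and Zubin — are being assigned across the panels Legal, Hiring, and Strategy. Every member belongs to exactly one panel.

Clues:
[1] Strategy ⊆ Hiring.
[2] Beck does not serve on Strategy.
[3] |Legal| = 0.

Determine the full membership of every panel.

From (2): Beck ∉ Strategy.
(3): Legal already has 0, so the rest are out.
Only one panel left: Beck ∈ Hiring.
Suppose Rosa ∉ Hiring: no assignment then satisfies all the clues, so Rosa ∈ Hiring.

Legal = {}; Hiring = {Beck, Rosa, Uma, Zubin}; Strategy = {}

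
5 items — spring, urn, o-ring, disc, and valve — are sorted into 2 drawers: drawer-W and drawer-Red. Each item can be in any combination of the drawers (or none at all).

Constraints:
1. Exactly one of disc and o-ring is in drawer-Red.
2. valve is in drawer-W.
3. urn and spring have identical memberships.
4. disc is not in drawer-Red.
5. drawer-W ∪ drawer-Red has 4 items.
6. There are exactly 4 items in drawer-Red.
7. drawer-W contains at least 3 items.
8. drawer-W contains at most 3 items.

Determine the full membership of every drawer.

drawer-W = {spring, urn, valve}; drawer-Red = {o-ring, spring, urn, valve}

From (2): valve ∈ drawer-W.
From (4): disc ∉ drawer-Red.
(1) (exactly one): o-ring ∈ drawer-Red.
(6): only 4 candidates remain for drawer-Red, so all are in.
Suppose spring ∉ drawer-W: no assignment then satisfies all the clues, so spring ∈ drawer-W.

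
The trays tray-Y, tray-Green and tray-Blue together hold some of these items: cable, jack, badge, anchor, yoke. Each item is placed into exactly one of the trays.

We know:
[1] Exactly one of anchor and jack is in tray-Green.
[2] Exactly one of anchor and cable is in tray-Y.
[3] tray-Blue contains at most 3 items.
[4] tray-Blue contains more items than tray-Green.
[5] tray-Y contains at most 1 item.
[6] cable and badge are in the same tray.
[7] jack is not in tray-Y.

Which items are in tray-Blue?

tray-Blue = {badge, cable, yoke}

From (7): jack ∉ tray-Y.
Suppose cable ∉ tray-Blue: no assignment then satisfies all the clues, so cable ∈ tray-Blue.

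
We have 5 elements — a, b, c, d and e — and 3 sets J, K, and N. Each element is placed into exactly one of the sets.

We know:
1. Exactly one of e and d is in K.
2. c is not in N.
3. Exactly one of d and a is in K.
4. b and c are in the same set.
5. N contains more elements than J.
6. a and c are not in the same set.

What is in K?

K = {b, c, d}

From (2): c ∉ N.
(4): b matches c: b ∉ N.
Suppose a ∈ K: no assignment then satisfies all the clues, so a ∉ K.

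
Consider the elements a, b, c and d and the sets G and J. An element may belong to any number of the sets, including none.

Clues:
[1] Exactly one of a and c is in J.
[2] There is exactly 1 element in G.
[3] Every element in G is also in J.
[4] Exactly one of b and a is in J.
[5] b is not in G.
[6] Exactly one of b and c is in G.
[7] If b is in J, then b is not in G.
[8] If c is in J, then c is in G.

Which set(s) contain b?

From (5): b ∉ G.
(6) (exactly one): c ∈ G.
(2): G already has 1, so the rest are out.
(3) with c ∈ G: c ∈ J.
(1) (exactly one): a ∉ J.
(4) (exactly one): b ∈ J.

b: J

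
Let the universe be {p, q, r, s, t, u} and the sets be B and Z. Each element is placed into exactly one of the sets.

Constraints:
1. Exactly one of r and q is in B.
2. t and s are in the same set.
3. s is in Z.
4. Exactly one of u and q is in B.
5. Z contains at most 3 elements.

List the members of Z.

Z = {q, s, t}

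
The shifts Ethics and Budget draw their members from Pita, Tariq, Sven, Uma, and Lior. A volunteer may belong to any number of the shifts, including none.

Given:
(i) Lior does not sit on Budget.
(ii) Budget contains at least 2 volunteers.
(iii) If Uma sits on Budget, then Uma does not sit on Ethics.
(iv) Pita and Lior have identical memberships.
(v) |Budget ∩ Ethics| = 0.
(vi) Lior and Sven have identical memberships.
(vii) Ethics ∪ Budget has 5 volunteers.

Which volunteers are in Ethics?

Ethics = {Lior, Pita, Sven}

From (i): Lior ∉ Budget.
(iv): Pita matches Lior: Pita ∉ Budget.
(vi): Sven matches Lior: Sven ∉ Budget.
(ii): only 2 candidates remain for Budget, so all are in.
(iii): Uma ∉ Ethics.
Suppose Pita ∉ Ethics: no assignment then satisfies all the clues, so Pita ∈ Ethics.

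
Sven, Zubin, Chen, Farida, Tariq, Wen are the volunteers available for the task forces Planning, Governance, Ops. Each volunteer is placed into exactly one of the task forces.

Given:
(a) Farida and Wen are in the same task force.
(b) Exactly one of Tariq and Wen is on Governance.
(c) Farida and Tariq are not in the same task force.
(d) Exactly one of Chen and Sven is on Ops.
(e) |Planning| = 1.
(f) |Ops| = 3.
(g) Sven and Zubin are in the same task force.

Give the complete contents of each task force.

Planning = {Chen}; Governance = {Farida, Wen}; Ops = {Sven, Tariq, Zubin}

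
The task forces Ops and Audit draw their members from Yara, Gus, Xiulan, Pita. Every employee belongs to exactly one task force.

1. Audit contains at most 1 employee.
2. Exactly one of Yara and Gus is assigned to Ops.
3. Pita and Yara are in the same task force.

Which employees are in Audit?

Audit = {Gus}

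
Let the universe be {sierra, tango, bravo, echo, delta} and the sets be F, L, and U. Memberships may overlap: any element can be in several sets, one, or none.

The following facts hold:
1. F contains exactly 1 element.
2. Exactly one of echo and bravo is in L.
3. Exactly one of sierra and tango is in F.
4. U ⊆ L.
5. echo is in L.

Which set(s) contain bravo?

bravo: none

From (5): echo ∈ L.
(2) (exactly one): bravo ∉ L.
(4) contrapositive: bravo ∉ U.
Suppose bravo ∈ F: no assignment then satisfies all the clues, so bravo ∉ F.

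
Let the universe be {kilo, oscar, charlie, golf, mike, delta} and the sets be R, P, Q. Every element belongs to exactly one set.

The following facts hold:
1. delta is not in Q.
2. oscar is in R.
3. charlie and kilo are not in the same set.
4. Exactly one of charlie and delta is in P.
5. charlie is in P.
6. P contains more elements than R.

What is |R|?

2

From (1): delta ∉ Q.
From (2): oscar ∈ R.
From (5): charlie ∈ P.
(3): kilo ∉ P.
(4) (exactly one): delta ∉ P.
Only one set left: delta ∈ R.
Suppose kilo ∈ R: no assignment then satisfies all the clues, so kilo ∉ R.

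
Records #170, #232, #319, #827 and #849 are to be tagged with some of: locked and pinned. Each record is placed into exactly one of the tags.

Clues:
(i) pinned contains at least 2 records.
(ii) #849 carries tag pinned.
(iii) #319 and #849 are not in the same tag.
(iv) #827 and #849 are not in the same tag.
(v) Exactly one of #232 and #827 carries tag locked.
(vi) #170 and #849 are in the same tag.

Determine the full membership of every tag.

locked = {#319, #827}; pinned = {#170, #232, #849}

From (ii): #849 ∈ pinned.
(iii): #319 ∉ pinned.
(iv): #827 ∉ pinned.
(vi): #170 matches #849: #170 ∉ locked.
(vi): #170 matches #849: #170 ∈ pinned.
Only one tag left: #319 ∈ locked.
Only one tag left: #827 ∈ locked.
(v) (exactly one): #232 ∉ locked.
Only one tag left: #232 ∈ pinned.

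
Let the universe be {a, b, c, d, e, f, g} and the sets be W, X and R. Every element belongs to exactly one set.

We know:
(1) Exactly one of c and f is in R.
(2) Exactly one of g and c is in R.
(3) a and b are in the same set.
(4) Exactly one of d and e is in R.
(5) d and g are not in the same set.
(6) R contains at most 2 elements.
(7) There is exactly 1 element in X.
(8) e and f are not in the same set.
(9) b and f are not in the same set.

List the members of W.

W = {a, b, e, g}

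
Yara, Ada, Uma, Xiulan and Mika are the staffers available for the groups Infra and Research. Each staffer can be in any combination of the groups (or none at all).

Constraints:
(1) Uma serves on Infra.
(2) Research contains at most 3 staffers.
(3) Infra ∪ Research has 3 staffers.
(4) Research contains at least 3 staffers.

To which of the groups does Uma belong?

Uma: Infra, Research

From (1): Uma ∈ Infra.
Suppose Uma ∉ Research: no assignment then satisfies all the clues, so Uma ∈ Research.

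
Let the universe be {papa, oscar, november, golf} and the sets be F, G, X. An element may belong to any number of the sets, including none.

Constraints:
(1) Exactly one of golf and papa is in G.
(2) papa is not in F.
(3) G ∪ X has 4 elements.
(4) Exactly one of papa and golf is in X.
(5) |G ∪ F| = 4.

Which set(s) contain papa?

papa: G

From (2): papa ∉ F.
Suppose papa ∉ G: no assignment then satisfies all the clues, so papa ∈ G.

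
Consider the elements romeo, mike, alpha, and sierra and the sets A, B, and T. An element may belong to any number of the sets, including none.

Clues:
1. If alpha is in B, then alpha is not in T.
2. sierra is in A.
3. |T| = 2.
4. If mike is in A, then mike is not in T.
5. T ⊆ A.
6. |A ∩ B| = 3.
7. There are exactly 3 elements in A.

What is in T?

T = {romeo, sierra}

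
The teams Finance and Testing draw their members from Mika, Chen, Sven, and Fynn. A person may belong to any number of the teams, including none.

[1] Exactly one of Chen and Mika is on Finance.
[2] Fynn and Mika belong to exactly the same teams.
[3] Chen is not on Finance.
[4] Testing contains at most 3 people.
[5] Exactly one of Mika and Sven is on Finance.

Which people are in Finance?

From (3): Chen ∉ Finance.
(1) (exactly one): Mika ∈ Finance.
(2): Fynn matches Mika: Fynn ∈ Finance.
(5) (exactly one): Sven ∉ Finance.

Finance = {Fynn, Mika}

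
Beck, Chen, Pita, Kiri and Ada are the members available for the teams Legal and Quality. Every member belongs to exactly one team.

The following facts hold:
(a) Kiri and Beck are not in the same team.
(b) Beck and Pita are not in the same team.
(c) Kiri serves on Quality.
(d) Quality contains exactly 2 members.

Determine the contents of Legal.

Legal = {Ada, Beck, Chen}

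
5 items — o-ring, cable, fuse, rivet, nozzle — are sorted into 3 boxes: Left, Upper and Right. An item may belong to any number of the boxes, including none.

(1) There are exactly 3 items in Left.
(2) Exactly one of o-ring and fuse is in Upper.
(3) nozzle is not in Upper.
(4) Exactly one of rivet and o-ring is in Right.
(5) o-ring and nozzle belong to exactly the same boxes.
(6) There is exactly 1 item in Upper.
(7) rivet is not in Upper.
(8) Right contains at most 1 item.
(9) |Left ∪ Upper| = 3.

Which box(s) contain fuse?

fuse: Left, Upper

From (3): nozzle ∉ Upper.
From (7): rivet ∉ Upper.
(5): o-ring matches nozzle: o-ring ∉ Upper.
(2) (exactly one): fuse ∈ Upper.
(6): Upper already has 1, so the rest are out.
Suppose fuse ∉ Left: no assignment then satisfies all the clues, so fuse ∈ Left.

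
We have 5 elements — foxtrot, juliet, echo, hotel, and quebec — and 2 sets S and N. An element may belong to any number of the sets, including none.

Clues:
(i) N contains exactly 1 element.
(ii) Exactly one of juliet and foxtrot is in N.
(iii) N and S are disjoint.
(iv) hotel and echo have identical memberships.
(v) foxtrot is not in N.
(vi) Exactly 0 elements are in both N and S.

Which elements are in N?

From (v): foxtrot ∉ N.
(ii) (exactly one): juliet ∈ N.
(iii) (disjoint): juliet ∉ S.
(i): N already has 1, so the rest are out.

N = {juliet}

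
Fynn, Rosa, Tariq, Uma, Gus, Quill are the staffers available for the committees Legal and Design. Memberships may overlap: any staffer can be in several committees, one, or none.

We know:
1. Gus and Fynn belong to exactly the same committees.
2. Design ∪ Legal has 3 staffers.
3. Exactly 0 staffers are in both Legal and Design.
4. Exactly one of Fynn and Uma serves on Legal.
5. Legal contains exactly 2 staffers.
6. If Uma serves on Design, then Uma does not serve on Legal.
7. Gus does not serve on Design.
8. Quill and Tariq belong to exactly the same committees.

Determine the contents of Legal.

Legal = {Fynn, Gus}

From (7): Gus ∉ Design.
(1): Fynn matches Gus: Fynn ∉ Design.
Suppose Fynn ∉ Legal: no assignment then satisfies all the clues, so Fynn ∈ Legal.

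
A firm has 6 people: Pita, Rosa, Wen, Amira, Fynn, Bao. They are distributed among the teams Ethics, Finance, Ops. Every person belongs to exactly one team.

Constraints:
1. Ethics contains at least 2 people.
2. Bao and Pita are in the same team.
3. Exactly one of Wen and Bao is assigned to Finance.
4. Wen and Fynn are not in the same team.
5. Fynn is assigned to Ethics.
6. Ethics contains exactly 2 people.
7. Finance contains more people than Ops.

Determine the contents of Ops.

Ops = {Wen}

From (5): Fynn ∈ Ethics.
(4): Wen ∉ Ethics.
Suppose Pita ∈ Ops: no assignment then satisfies all the clues, so Pita ∉ Ops.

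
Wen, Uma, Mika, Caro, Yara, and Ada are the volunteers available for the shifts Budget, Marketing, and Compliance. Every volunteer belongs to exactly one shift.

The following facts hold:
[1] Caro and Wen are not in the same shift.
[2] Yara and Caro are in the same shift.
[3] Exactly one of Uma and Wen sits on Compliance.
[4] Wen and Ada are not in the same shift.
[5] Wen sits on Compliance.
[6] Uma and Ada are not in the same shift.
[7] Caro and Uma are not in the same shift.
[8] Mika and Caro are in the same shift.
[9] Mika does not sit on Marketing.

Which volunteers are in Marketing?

Marketing = {Uma}

From (5): Wen ∈ Compliance.
From (9): Mika ∉ Marketing.
(1): Caro ∉ Compliance.
(2): Yara matches Caro: Yara ∉ Compliance.
(3) (exactly one): Uma ∉ Compliance.
(4): Ada ∉ Compliance.
(8): Caro matches Mika: Caro ∉ Marketing.
(8): Mika matches Caro: Mika ∉ Compliance.
Only one shift left: Mika ∈ Budget.
Only one shift left: Caro ∈ Budget.
(2): Yara matches Caro: Yara ∈ Budget.
Only one shift left: Ada ∈ Budget.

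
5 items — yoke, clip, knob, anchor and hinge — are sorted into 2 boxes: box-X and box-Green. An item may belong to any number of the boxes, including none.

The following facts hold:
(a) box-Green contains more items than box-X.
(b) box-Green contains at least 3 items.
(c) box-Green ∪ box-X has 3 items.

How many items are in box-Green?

3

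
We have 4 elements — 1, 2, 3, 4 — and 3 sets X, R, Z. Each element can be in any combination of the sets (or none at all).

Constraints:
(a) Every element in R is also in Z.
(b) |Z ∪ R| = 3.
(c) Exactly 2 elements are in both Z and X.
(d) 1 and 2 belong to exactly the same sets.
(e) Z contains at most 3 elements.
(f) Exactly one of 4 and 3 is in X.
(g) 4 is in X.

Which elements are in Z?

Z = {1, 2, 3}

From (g): 4 ∈ X.
(f) (exactly one): 3 ∉ X.
Suppose 1 ∉ Z: no assignment then satisfies all the clues, so 1 ∈ Z.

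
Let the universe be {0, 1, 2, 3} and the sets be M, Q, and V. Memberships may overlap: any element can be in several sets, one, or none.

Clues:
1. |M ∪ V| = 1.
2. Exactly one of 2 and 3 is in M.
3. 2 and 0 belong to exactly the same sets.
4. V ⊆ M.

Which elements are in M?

M = {3}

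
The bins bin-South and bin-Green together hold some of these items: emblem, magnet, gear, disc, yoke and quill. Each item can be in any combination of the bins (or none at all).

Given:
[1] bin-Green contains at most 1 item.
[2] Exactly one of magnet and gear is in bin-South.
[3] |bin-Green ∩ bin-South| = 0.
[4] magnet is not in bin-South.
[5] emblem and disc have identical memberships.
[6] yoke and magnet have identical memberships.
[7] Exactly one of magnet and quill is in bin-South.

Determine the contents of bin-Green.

bin-Green = {}

From (4): magnet ∉ bin-South.
(2) (exactly one): gear ∈ bin-South.
(6): yoke matches magnet: yoke ∉ bin-South.
(7) (exactly one): quill ∈ bin-South.
Suppose emblem ∈ bin-Green: no assignment then satisfies all the clues, so emblem ∉ bin-Green.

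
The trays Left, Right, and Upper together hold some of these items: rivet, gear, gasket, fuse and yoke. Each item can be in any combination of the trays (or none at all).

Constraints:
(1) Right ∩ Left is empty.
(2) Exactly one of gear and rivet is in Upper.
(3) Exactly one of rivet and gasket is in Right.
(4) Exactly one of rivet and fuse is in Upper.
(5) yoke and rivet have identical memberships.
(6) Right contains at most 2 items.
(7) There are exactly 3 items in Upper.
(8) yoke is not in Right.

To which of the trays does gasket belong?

From (8): yoke ∉ Right.
(5): rivet matches yoke: rivet ∉ Right.
(3) (exactly one): gasket ∈ Right.
(1) (disjoint): gasket ∉ Left.
Suppose gasket ∉ Upper: no assignment then satisfies all the clues, so gasket ∈ Upper.

gasket: Right, Upper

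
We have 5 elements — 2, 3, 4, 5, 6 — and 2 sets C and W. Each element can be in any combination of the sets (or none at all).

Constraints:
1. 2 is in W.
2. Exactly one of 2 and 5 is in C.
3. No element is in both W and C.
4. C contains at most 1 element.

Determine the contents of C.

C = {5}

From (1): 2 ∈ W.
(3) (disjoint): 2 ∉ C.
(2) (exactly one): 5 ∈ C.
(3) (disjoint): 5 ∉ W.
(4): C already has 1, so the rest are out.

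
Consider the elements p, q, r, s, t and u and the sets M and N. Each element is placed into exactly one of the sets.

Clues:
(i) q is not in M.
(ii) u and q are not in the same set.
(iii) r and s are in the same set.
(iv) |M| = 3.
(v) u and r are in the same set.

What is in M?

From (i): q ∉ M.
Only one set left: q ∈ N.
(ii): u ∉ N.
(v): r matches u: r ∉ N.
Only one set left: r ∈ M.
Only one set left: u ∈ M.
(iii): s matches r: s ∈ M.
(iv): M already has 3, so the rest are out.
Only one set left: p ∈ N.
Only one set left: t ∈ N.

M = {r, s, u}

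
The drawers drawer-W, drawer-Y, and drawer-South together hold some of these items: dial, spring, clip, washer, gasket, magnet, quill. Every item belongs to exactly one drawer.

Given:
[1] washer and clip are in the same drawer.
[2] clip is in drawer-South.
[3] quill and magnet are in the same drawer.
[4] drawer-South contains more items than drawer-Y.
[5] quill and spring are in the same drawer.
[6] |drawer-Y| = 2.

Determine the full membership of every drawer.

drawer-W = {}; drawer-Y = {dial, gasket}; drawer-South = {clip, magnet, quill, spring, washer}

From (2): clip ∈ drawer-South.
(1): washer matches clip: washer ∉ drawer-W.
(1): washer matches clip: washer ∉ drawer-Y.
(1): washer matches clip: washer ∈ drawer-South.
Suppose dial ∈ drawer-W: no assignment then satisfies all the clues, so dial ∉ drawer-W.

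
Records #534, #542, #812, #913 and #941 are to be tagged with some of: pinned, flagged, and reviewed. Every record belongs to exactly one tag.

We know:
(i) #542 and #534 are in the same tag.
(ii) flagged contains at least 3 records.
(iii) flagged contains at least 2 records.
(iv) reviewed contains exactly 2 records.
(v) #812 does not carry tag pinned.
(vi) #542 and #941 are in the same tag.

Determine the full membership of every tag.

pinned = {}; flagged = {#534, #542, #941}; reviewed = {#812, #913}

From (v): #812 ∉ pinned.
Suppose #534 ∈ pinned: no assignment then satisfies all the clues, so #534 ∉ pinned.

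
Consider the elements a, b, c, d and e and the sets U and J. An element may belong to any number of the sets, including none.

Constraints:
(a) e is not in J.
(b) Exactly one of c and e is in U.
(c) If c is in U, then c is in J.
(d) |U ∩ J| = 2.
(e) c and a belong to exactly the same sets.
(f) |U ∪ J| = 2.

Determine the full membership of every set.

U = {a, c}; J = {a, c}

From (a): e ∉ J.
Suppose a ∉ U: no assignment then satisfies all the clues, so a ∈ U.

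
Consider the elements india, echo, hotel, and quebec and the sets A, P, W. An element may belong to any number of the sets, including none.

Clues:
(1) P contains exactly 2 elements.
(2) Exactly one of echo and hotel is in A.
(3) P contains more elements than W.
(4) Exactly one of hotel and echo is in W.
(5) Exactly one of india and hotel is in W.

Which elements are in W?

W = {hotel}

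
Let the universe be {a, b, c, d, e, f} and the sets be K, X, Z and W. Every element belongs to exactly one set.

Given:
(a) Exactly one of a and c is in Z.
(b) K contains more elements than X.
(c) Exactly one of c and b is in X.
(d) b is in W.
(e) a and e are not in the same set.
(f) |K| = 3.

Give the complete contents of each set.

From (d): b ∈ W.
(c) (exactly one): c ∈ X.
(a) (exactly one): a ∈ Z.
(e): e ∉ Z.
(f): only 3 candidates remain for K, so all are in.

K = {d, e, f}; X = {c}; Z = {a}; W = {b}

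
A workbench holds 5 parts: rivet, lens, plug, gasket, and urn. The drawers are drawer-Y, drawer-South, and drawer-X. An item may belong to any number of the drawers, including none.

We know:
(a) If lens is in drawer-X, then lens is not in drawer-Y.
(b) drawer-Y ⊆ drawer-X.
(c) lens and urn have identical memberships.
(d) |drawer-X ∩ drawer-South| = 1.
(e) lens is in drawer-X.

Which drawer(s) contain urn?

urn: drawer-X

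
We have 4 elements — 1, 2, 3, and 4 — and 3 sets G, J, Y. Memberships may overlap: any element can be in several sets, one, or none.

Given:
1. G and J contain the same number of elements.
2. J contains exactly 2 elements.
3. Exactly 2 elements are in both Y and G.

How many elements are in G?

2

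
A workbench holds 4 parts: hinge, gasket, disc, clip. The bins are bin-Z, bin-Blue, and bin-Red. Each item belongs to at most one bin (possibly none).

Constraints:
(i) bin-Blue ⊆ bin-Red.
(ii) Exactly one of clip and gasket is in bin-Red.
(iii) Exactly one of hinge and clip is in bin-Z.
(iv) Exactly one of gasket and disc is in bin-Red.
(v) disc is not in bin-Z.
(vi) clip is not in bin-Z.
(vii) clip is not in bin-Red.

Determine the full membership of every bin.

From (v): disc ∉ bin-Z.
From (vi): clip ∉ bin-Z.
From (vii): clip ∉ bin-Red.
(i) contrapositive: clip ∉ bin-Blue.
(ii) (exactly one): gasket ∈ bin-Red.
(iii) (exactly one): hinge ∈ bin-Z.
(iv) (exactly one): disc ∉ bin-Red.
(i) contrapositive: disc ∉ bin-Blue.

bin-Z = {hinge}; bin-Blue = {}; bin-Red = {gasket}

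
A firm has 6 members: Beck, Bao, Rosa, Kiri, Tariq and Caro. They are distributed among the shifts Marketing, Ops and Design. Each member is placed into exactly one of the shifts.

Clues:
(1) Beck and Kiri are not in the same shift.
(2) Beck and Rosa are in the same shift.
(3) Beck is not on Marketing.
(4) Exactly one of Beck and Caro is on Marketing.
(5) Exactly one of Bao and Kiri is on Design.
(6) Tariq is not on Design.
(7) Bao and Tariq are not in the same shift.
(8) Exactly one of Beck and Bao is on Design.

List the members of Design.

Design = {Bao}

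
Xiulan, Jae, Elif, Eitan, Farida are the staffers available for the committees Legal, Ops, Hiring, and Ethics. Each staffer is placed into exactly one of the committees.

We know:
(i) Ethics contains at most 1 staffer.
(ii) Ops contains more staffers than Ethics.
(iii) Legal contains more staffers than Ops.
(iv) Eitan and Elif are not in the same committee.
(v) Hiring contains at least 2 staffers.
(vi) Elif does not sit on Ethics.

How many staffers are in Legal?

2

From (vi): Elif ∉ Ethics.
Suppose Xiulan ∈ Ethics: no assignment then satisfies all the clues, so Xiulan ∉ Ethics.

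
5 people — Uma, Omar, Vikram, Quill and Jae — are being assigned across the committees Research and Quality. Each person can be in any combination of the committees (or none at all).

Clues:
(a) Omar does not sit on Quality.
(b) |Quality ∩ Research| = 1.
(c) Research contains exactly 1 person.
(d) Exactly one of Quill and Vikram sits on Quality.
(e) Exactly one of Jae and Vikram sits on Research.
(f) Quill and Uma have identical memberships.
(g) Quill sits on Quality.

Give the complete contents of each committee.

Research = {Jae}; Quality = {Jae, Quill, Uma}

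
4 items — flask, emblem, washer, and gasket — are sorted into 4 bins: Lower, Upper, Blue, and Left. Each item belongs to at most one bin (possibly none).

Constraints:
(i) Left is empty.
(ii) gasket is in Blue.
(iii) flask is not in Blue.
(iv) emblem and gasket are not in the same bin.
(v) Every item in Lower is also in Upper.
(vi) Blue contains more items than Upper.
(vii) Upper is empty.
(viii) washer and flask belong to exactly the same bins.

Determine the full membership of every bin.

From (ii): gasket ∈ Blue.
From (iii): flask ∉ Blue.
(i): Left already has 0, so the rest are out.
(iv): emblem ∉ Blue.
(vii): Upper already has 0, so the rest are out.
(viii): washer matches flask: washer ∉ Blue.
(v) contrapositive: flask ∉ Lower.
(v) contrapositive: emblem ∉ Lower.
(v) contrapositive: washer ∉ Lower.

Lower = {}; Upper = {}; Blue = {gasket}; Left = {}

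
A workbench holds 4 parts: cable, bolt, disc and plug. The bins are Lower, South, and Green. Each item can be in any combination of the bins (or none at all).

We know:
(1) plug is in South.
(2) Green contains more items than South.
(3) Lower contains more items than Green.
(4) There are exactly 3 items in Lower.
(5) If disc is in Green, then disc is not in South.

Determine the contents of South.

South = {plug}

From (1): plug ∈ South.
Suppose cable ∈ South: no assignment then satisfies all the clues, so cable ∉ South.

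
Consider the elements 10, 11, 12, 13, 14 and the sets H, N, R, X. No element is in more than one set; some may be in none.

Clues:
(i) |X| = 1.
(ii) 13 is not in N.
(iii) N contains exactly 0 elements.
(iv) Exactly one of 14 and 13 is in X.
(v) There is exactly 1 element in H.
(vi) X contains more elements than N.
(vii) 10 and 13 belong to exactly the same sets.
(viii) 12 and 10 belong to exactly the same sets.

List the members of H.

H = {11}

From (ii): 13 ∉ N.
(iii): N already has 0, so the rest are out.
Suppose 10 ∈ H: no assignment then satisfies all the clues, so 10 ∉ H.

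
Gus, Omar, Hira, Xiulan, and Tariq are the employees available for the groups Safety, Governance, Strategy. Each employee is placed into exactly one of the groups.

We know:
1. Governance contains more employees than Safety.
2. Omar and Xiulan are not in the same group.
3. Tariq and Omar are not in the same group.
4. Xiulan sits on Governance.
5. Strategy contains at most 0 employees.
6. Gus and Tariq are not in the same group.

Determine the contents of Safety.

Safety = {Gus, Omar}

From (4): Xiulan ∈ Governance.
(2): Omar ∉ Governance.
(5): Strategy already has 0, so the rest are out.
Only one group left: Omar ∈ Safety.
(3): Tariq ∉ Safety.
Only one group left: Tariq ∈ Governance.
(6): Gus ∉ Governance.
Only one group left: Gus ∈ Safety.
Suppose Hira ∈ Safety: no assignment then satisfies all the clues, so Hira ∉ Safety.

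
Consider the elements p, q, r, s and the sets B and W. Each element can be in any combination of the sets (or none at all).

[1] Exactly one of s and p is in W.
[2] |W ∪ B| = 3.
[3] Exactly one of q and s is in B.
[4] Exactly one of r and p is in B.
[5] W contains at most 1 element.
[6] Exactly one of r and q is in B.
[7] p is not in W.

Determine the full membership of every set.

From (7): p ∉ W.
(1) (exactly one): s ∈ W.
(5): W already has 1, so the rest are out.
Suppose p ∉ B: no assignment then satisfies all the clues, so p ∈ B.

B = {p, q}; W = {s}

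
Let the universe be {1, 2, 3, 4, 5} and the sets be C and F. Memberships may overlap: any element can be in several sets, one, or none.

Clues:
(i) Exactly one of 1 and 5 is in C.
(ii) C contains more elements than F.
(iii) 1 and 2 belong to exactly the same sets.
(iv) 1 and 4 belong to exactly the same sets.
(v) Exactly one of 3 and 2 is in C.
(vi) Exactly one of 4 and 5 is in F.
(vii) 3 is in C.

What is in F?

From (vii): 3 ∈ C.
(v) (exactly one): 2 ∉ C.
(iii): 1 matches 2: 1 ∉ C.
(iv): 4 matches 1: 4 ∉ C.
(i) (exactly one): 5 ∈ C.
Suppose 1 ∈ F: no assignment then satisfies all the clues, so 1 ∉ F.

F = {5}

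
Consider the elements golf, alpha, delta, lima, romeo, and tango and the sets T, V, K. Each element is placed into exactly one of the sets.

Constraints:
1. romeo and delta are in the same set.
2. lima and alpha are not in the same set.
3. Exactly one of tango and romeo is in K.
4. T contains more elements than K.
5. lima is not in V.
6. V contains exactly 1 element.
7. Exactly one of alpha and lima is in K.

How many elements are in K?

2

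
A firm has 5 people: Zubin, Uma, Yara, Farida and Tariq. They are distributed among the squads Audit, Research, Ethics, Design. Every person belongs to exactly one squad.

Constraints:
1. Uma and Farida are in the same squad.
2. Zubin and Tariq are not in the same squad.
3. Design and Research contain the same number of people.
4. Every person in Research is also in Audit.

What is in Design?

Design = {}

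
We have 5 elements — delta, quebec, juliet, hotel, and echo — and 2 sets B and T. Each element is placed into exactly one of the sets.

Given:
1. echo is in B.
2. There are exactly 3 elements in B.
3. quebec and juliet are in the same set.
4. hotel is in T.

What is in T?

T = {delta, hotel}

From (1): echo ∈ B.
From (4): hotel ∈ T.
Suppose delta ∉ T: no assignment then satisfies all the clues, so delta ∈ T.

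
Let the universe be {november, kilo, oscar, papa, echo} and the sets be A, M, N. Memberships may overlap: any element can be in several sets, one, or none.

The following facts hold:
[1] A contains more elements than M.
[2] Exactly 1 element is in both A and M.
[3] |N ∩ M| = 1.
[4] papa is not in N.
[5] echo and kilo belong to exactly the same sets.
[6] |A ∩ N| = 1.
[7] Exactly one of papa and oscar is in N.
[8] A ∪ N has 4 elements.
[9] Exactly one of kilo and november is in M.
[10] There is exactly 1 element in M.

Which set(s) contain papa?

papa: none

From (4): papa ∉ N.
(7) (exactly one): oscar ∈ N.
Suppose papa ∈ A: no assignment then satisfies all the clues, so papa ∉ A.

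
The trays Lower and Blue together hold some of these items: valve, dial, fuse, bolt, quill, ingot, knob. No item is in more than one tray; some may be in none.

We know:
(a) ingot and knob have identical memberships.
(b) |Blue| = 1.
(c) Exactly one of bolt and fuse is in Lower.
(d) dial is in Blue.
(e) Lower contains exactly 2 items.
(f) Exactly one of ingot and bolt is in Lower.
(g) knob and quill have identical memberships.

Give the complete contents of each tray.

From (d): dial ∈ Blue.
(b): Blue already has 1, so the rest are out.
Suppose valve ∉ Lower: no assignment then satisfies all the clues, so valve ∈ Lower.

Lower = {bolt, valve}; Blue = {dial}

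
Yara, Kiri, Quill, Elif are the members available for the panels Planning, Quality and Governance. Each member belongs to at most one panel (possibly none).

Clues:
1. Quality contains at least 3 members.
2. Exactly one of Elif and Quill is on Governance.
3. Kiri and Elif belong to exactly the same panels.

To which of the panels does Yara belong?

Yara: Quality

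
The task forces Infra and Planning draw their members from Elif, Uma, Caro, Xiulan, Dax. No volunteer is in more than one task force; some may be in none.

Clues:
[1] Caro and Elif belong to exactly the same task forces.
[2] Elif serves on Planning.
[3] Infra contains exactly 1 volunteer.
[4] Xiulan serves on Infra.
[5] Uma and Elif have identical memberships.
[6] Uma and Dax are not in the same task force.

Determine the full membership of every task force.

From (2): Elif ∈ Planning.
From (4): Xiulan ∈ Infra.
(1): Caro matches Elif: Caro ∉ Infra.
(1): Caro matches Elif: Caro ∈ Planning.
(3): Infra already has 1, so the rest are out.
(5): Uma matches Elif: Uma ∈ Planning.
(6): Dax ∉ Planning.

Infra = {Xiulan}; Planning = {Caro, Elif, Uma}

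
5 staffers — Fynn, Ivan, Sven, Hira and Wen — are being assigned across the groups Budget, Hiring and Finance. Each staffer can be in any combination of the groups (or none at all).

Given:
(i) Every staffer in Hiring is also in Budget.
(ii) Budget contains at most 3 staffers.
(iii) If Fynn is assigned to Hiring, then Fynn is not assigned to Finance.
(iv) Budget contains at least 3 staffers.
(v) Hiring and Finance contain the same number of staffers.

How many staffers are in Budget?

3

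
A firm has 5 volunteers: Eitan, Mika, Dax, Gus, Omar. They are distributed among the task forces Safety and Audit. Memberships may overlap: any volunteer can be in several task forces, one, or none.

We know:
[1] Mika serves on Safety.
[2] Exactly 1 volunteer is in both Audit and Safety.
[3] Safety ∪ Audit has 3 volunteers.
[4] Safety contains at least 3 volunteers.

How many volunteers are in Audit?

1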